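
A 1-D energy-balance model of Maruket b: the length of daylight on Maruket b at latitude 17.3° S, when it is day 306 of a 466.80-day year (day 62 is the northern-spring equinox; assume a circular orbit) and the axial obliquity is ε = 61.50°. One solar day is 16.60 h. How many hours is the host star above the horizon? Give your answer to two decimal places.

8.51 h

Solar longitude: λ_s = 360° × (306 − 62)/466.80 = 188.175°.
sin δ = sin 61.50° × sin 188.175° = -0.12496, so δ = -7.179°.
cos H₀ = −tan φ · tan δ = −tan(-17.3°) × tan(-7.179°) = -0.0392, so H₀ = 1.6100 rad = 92.25°.
Daylight = 2H₀/(2π) × 16.60 h = (1.6100/π) × 16.60 = 8.51 h.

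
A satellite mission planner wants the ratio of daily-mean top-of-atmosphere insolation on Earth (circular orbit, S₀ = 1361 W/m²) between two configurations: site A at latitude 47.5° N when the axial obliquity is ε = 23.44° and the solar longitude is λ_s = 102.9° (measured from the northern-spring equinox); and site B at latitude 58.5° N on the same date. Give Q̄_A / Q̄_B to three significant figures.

— Configuration A (φ=+47.5°):
Solar declination: sin δ = sin ε · sin λ_s = sin 23.44° × sin 102.9° = 0.38775, so δ = +22.814°.
cos H₀ = −tan(+47.5°) tan(+22.814°) = -0.4591, H₀ = 2.0477 rad.
Bracket: H₀ sin φ sin δ + cos φ cos δ sin H₀ = 2.0477×0.73728×0.38775 + 0.67559×0.92177×0.88840 = 0.585397 + 0.553241 = 1.138638.
Q̄ = (S₀/π) × [bracket] = (1361/π) × 1.138638 = 493.28 W/m².
— Configuration B (φ=+58.5°):
cos H₀ = −tan(+58.5°) tan(+22.814°) = -0.6865, H₀ = 2.3274 rad.
Bracket: H₀ sin φ sin δ + cos φ cos δ sin H₀ = 2.3274×0.85264×0.38775 + 0.52250×0.92177×0.72717 = 0.769464 + 0.350223 = 1.119687.
Q̄ = (S₀/π) × [bracket] = (1361/π) × 1.119687 = 485.07 W/m².
Ratio Q̄_A / Q̄_B = 493.28 / 485.07 = 1.017.

Q̄_A / Q̄_B ≈ 1.02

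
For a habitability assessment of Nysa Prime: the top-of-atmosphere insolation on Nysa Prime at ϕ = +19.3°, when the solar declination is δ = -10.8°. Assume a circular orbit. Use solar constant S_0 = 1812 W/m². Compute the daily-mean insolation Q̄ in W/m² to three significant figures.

Q̄ ≈ 480 W/m²

cos h₀ = −tan(+19.3°) tan(-10.800°) = 0.0668, h₀ = 1.5039 rad.
Bracket: h₀ sin ϕ sin δ + cos ϕ cos δ sin h₀ = 1.5039×0.33051×-0.18738 + 0.94380×0.98229×0.99777 = -0.093138 + 0.925018 = 0.831880.
Q̄ = (S_0/π) × [bracket] = (1812/π) × 0.831880 = 479.8 W/m².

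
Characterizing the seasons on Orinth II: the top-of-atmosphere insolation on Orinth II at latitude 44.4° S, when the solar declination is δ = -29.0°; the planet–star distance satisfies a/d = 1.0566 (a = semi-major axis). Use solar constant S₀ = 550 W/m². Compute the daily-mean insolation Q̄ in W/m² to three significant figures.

Q̄ ≈ 245 W/m²

cos H₀ = −tan(-44.4°) tan(-29.000°) = -0.5428, H₀ = 2.1446 rad.
Bracket: H₀ sin φ sin δ + cos φ cos δ sin H₀ = 2.1446×-0.69966×-0.48481 + 0.71447×0.87462×0.83985 = 0.727453 + 0.524814 = 1.252267.
Inverse-square distance factor (a/d)² = 1.0566² = 1.116404.
Q̄ = (S₀/π) × 1.116404 × [bracket] = (550/π) × 1.116404 × 1.252267 = 244.8 W/m².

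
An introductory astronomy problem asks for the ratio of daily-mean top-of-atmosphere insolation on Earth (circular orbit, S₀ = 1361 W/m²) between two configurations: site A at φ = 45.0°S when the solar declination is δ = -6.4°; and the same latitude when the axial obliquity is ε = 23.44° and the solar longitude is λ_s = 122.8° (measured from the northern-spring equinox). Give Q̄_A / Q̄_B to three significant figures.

— Configuration A (φ=-45.0°):
cos H₀ = −tan(-45.0°) tan(-6.400°) = -0.1122, H₀ = 1.6832 rad.
Bracket: H₀ sin φ sin δ + cos φ cos δ sin H₀ = 1.6832×-0.70711×-0.11147 + 0.70711×0.99377×0.99369 = 0.132672 + 0.698271 = 0.830943.
Q̄ = (S₀/π) × [bracket] = (1361/π) × 0.830943 = 359.98 W/m².
— Configuration B (φ=-45.0°):
Solar declination: sin δ = sin ε · sin λ_s = sin 23.44° × sin 122.8° = 0.33437, so δ = +19.534°.
cos H₀ = −tan(-45.0°) tan(+19.534°) = 0.3548, H₀ = 1.2081 rad.
Bracket: H₀ sin φ sin δ + cos φ cos δ sin H₀ = 1.2081×-0.70711×0.33437 + 0.70711×0.94244×0.93495 = -0.285639 + 0.623059 = 0.337420.
Q̄ = (S₀/π) × [bracket] = (1361/π) × 0.337420 = 146.18 W/m².
Ratio Q̄_A / Q̄_B = 359.98 / 146.18 = 2.463.

Q̄_A / Q̄_B ≈ 2.46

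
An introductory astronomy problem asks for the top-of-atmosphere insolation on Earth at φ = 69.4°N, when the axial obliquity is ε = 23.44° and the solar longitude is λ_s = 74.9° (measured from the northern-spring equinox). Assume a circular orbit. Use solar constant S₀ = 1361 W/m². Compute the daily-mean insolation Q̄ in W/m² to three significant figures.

Solar declination: sin δ = sin ε · sin λ_s = sin 23.44° × sin 74.9° = 0.38405, so δ = +22.585°.
cos H₀ = −tan(+69.4°) tan(+22.585°) = -1.1066 ≤ −1 ⇒ polar day, H₀ = π.
Bracket: H₀ sin φ sin δ + cos φ cos δ sin H₀ = 3.1416×0.93606×0.38405 + 0.35184×0.92331×0.00000 = 1.129386 + 0.000000 = 1.129386.
Q̄ = (S₀/π) × [bracket] = (1361/π) × 1.129386 = 489.3 W/m².

Q̄ ≈ 489 W/m²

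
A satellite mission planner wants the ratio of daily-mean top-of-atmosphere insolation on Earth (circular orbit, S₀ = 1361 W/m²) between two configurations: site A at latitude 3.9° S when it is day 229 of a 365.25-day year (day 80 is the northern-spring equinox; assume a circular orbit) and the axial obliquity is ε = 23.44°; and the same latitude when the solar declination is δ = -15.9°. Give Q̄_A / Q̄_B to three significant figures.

— Configuration A (φ=-3.9°):
Solar longitude: λ_s = 360° × (229 − 80)/365.25 = 146.858°.
sin δ = sin 23.44° × sin 146.858° = 0.21748, so δ = +12.561°.
cos H₀ = −tan(-3.9°) tan(+12.561°) = 0.0152, H₀ = 1.5556 rad.
Bracket: H₀ sin φ sin δ + cos φ cos δ sin H₀ = 1.5556×-0.06802×0.21748 + 0.99768×0.97607×0.99988 = -0.023012 + 0.973689 = 0.950677.
Q̄ = (S₀/π) × [bracket] = (1361/π) × 0.950677 = 411.85 W/m².
— Configuration B (φ=-3.9°):
cos H₀ = −tan(-3.9°) tan(-15.900°) = -0.0194, H₀ = 1.5902 rad.
Bracket: H₀ sin φ sin δ + cos φ cos δ sin H₀ = 1.5902×-0.06802×-0.27396 + 0.99768×0.96174×0.99981 = 0.029633 + 0.959326 = 0.988959.
Q̄ = (S₀/π) × [bracket] = (1361/π) × 0.988959 = 428.44 W/m².
Ratio Q̄_A / Q̄_B = 411.85 / 428.44 = 0.9613.

Q̄_A / Q̄_B ≈ 0.961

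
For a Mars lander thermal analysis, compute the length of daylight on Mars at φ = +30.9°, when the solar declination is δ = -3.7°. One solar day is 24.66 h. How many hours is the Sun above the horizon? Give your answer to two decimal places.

12.03 h

cos H₀ = −tan φ · tan δ = −tan(+30.9°) × tan(-3.700°) = 0.0387, so H₀ = 1.5321 rad = 87.78°.
Daylight = 2H₀/(2π) × 24.66 h = (1.5321/π) × 24.66 = 12.03 h.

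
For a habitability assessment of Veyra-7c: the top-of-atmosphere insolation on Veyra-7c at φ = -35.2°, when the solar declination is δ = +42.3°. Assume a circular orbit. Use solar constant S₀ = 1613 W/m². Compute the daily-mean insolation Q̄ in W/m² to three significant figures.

cos H₀ = −tan(-35.2°) tan(+42.300°) = 0.6419, H₀ = 0.8738 rad.
Bracket: H₀ sin φ sin δ + cos φ cos δ sin H₀ = 0.8738×-0.57643×0.67301 + 0.81714×0.73963×0.76680 = -0.338985 + 0.463440 = 0.124455.
Q̄ = (S₀/π) × [bracket] = (1613/π) × 0.124455 = 63.90 W/m².

Q̄ ≈ 63.9 W/m²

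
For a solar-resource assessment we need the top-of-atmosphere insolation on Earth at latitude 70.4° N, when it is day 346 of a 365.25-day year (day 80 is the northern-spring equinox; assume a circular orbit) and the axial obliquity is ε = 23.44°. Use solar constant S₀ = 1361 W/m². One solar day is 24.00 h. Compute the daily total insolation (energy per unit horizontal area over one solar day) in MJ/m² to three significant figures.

0.00 MJ/m²

Solar longitude: λ_s = 360° × (346 − 80)/365.25 = 262.177°.
sin δ = sin 23.44° × sin 262.177° = -0.39409, so δ = -23.209°.
cos H₀ = −tan(+70.4°) tan(-23.209°) = 1.2042 ≥ 1 ⇒ polar night, H₀ = 0 and Q̄ = 0.
Daily total = Q̄ × 24.00 h × 3600 s/h = 0.00 MJ/m².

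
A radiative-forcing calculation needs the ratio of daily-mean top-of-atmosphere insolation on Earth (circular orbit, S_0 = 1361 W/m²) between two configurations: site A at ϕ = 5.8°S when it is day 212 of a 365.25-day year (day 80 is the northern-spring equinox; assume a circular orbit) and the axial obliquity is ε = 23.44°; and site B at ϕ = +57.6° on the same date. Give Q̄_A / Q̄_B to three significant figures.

— Configuration A (ϕ=-5.8°):
Solar longitude: L_s = 360° × (212 − 80)/365.25 = 130.103°.
sin δ = sin 23.44° × sin 130.103° = 0.30427, so δ = +17.714°.
cos h₀ = −tan(-5.8°) tan(+17.714°) = 0.0324, h₀ = 1.5383 rad.
Bracket: h₀ sin ϕ sin δ + cos ϕ cos δ sin h₀ = 1.5383×-0.10106×0.30427 + 0.99488×0.95259×0.99947 = -0.047302 + 0.947210 = 0.899908.
Q̄ = (S_0/π) × [bracket] = (1361/π) × 0.899908 = 389.86 W/m².
— Configuration B (ϕ=+57.6°):
cos h₀ = −tan(+57.6°) tan(+17.714°) = -0.5033, h₀ = 2.0982 rad.
Bracket: h₀ sin ϕ sin δ + cos ϕ cos δ sin h₀ = 2.0982×0.84433×0.30427 + 0.53583×0.95259×0.86411 = 0.539037 + 0.441064 = 0.980101.
Q̄ = (S_0/π) × [bracket] = (1361/π) × 0.980101 = 424.60 W/m².
Ratio Q̄_A / Q̄_B = 389.86 / 424.60 = 0.9182.

Q̄_A / Q̄_B ≈ 0.918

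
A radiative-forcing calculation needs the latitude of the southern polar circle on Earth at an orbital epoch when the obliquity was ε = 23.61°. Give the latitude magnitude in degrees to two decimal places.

66.39°

The polar circle is the lowest latitude that experiences at least one full rotation of continuous darkness at the northern-summer solstice; it lies at |ϕ| = 90° − ε = 90° − 23.61° = 66.39°.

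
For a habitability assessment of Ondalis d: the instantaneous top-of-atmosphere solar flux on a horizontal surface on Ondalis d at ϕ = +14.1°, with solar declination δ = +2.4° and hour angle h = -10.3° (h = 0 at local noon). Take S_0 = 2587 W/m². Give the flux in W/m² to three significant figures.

2.49e+03 W/m²

cos θ_z = sin ϕ sin δ + cos ϕ cos δ cos h = 0.010202 + 0.953406 = 0.963608.
Flux = S_0 · cos θ_z = 2587 × 0.963608 = 2493 W/m².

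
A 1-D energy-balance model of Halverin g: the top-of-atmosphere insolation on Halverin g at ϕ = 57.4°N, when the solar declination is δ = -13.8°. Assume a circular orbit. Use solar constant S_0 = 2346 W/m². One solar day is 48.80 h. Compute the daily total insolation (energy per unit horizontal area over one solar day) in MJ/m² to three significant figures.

cos h₀ = −tan(+57.4°) tan(-13.800°) = 0.3841, h₀ = 1.1766 rad.
Bracket: h₀ sin ϕ sin δ + cos ϕ cos δ sin h₀ = 1.1766×0.84245×-0.23853 + 0.53877×0.97113×0.92330 = -0.236437 + 0.483085 = 0.246648.
Q̄ = (S_0/π) × [bracket] = (2346/π) × 0.246648 = 184.19 W/m².
Daily total = Q̄ × 48.80 h × 3600 s/h = 184.19 × 48.80 × 3600 / 10⁶ = 32.36 MJ/m².

32.4 MJ/m²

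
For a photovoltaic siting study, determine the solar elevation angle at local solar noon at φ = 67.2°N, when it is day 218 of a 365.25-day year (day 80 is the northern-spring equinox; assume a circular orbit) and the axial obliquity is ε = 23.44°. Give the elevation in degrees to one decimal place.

Solar longitude: λ_s = 360° × (218 − 80)/365.25 = 136.016°.
sin δ = sin 23.44° × sin 136.016° = 0.27625, so δ = +16.036°.
At local noon the hour angle is zero, so the zenith angle equals |φ − δ| = |+67.2° − (+16.036°)| = 51.164°.
Elevation = 90° − 51.164° = 38.8°.

38.8°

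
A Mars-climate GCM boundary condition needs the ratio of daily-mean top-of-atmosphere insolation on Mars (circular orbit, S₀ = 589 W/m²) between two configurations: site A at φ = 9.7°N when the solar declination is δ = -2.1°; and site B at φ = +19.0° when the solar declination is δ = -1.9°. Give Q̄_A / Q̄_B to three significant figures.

Q̄_A / Q̄_B ≈ 1.05

— Configuration A (φ=+9.7°):
cos H₀ = −tan(+9.7°) tan(-2.100°) = 0.0063, H₀ = 1.5645 rad.
Bracket: H₀ sin φ sin δ + cos φ cos δ sin H₀ = 1.5645×0.16849×-0.03664 + 0.98570×0.99933×0.99998 = -0.009658 + 0.985020 = 0.975362.
Q̄ = (S₀/π) × [bracket] = (589/π) × 0.975362 = 182.87 W/m².
— Configuration B (φ=+19.0°):
cos H₀ = −tan(+19.0°) tan(-1.900°) = 0.0114, H₀ = 1.5594 rad.
Bracket: H₀ sin φ sin δ + cos φ cos δ sin H₀ = 1.5594×0.32557×-0.03316 + 0.94552×0.99945×0.99993 = -0.016835 + 0.944934 = 0.928099.
Q̄ = (S₀/π) × [bracket] = (589/π) × 0.928099 = 174.00 W/m².
Ratio Q̄_A / Q̄_B = 182.87 / 174.00 = 1.051.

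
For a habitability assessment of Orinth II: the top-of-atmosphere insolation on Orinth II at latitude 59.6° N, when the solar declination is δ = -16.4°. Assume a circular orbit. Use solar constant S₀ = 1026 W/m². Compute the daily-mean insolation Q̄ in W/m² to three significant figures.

cos H₀ = −tan(+59.6°) tan(-16.400°) = 0.5016, H₀ = 1.0453 rad.
Bracket: H₀ sin φ sin δ + cos φ cos δ sin H₀ = 1.0453×0.86251×-0.28234 + 0.50603×0.95931×0.86507 = -0.254553 + 0.419939 = 0.165386.
Q̄ = (S₀/π) × [bracket] = (1026/π) × 0.165386 = 54.01 W/m².

Q̄ ≈ 54.0 W/m²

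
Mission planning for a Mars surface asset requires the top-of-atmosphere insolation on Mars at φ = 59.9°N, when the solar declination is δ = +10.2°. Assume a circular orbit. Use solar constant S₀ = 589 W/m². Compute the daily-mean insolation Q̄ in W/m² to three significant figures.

cos H₀ = −tan(+59.9°) tan(+10.200°) = -0.3104, H₀ = 1.8864 rad.
Bracket: H₀ sin φ sin δ + cos φ cos δ sin H₀ = 1.8864×0.86515×0.17708 + 0.50151×0.98420×0.95061 = 0.288998 + 0.469208 = 0.758206.
Q̄ = (S₀/π) × [bracket] = (589/π) × 0.758206 = 142.2 W/m².

Q̄ ≈ 142 W/m²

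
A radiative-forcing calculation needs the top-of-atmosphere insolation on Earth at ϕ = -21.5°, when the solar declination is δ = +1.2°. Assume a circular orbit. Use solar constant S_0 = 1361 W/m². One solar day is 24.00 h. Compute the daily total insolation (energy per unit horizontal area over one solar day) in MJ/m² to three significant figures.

34.4 MJ/m²

cos h₀ = −tan(-21.5°) tan(+1.200°) = 0.0083, h₀ = 1.5625 rad.
Bracket: h₀ sin ϕ sin δ + cos ϕ cos δ sin h₀ = 1.5625×-0.36650×0.02094 + 0.93042×0.99978×0.99997 = -0.011991 + 0.930187 = 0.918196.
Q̄ = (S_0/π) × [bracket] = (1361/π) × 0.918196 = 397.78 W/m².
Daily total = Q̄ × 24.00 h × 3600 s/h = 397.78 × 24.00 × 3600 / 10⁶ = 34.37 MJ/m².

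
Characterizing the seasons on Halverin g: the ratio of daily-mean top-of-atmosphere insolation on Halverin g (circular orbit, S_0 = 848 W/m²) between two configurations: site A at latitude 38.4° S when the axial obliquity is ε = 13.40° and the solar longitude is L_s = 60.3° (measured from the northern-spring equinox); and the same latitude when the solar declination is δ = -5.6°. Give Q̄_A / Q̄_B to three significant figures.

Q̄_A / Q̄_B ≈ 0.663

— Configuration A (ϕ=-38.4°):
Solar declination: sin δ = sin ε · sin L_s = sin 13.40° × sin 60.3° = 0.20130, so δ = +11.613°.
cos h₀ = −tan(-38.4°) tan(+11.613°) = 0.1629, h₀ = 1.4072 rad.
Bracket: h₀ sin ϕ sin δ + cos ϕ cos δ sin h₀ = 1.4072×-0.62115×0.20130 + 0.78369×0.97953×0.98664 = -0.175953 + 0.757392 = 0.581439.
Q̄ = (S_0/π) × [bracket] = (848/π) × 0.581439 = 156.95 W/m².
— Configuration B (ϕ=-38.4°):
cos h₀ = −tan(-38.4°) tan(-5.600°) = -0.0777, h₀ = 1.6486 rad.
Bracket: h₀ sin ϕ sin δ + cos ϕ cos δ sin h₀ = 1.6486×-0.62115×-0.09758 + 0.78369×0.99523×0.99698 = 0.099925 + 0.777596 = 0.877521.
Q̄ = (S_0/π) × [bracket] = (848/π) × 0.877521 = 236.87 W/m².
Ratio Q̄_A / Q̄_B = 156.95 / 236.87 = 0.6626.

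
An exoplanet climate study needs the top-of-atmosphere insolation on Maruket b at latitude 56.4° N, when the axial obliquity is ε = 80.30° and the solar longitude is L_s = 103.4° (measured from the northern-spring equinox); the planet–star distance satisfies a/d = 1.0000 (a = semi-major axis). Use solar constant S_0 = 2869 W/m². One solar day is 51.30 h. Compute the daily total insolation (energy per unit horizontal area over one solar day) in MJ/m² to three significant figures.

423 MJ/m²

Solar declination: sin δ = sin ε · sin L_s = sin 80.30° × sin 103.4° = 0.95887, so δ = +73.510°.
cos h₀ = −tan(+56.4°) tan(+73.510°) = -5.0844 ≤ −1 ⇒ polar day, h₀ = π.
Bracket: h₀ sin ϕ sin δ + cos ϕ cos δ sin h₀ = 3.1416×0.83292×0.95887 + 0.55339×0.28385×0.00000 = 2.509077 + 0.000000 = 2.509077.
Inverse-square distance factor (a/d)² = 1.0000² = 1.000000.
Q̄ = (S_0/π) × [bracket] = (2869/π) × 2.509077 = 2291.4 W/m².
Daily total = Q̄ × 51.30 h × 3600 s/h = 2291.4 × 51.30 × 3600 / 10⁶ = 423.2 MJ/m².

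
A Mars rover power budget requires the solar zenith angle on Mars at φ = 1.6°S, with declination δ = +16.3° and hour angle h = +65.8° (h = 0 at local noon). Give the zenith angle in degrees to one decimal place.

cos θ_z = sin φ sin δ + cos φ cos δ cos h = -0.007837 + 0.393293 = 0.385456.
θ_z = arccos(0.385456) = 67.3°.

θ_z = 67.3°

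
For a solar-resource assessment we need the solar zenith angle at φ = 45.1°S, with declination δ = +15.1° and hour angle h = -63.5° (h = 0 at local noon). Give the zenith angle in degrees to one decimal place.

cos θ_z = sin φ sin δ + cos φ cos δ cos h = -0.184526 + 0.304084 = 0.119558.
θ_z = arccos(0.119558) = 83.1°.

θ_z = 83.1°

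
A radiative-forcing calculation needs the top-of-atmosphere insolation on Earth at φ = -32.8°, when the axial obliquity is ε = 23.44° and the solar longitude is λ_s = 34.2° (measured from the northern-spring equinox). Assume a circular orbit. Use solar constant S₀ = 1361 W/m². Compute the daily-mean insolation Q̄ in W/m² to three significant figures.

Q̄ ≈ 276 W/m²

Solar declination: sin δ = sin ε · sin λ_s = sin 23.44° × sin 34.2° = 0.22359, so δ = +12.920°.
cos H₀ = −tan(-32.8°) tan(+12.920°) = 0.1478, H₀ = 1.4224 rad.
Bracket: H₀ sin φ sin δ + cos φ cos δ sin H₀ = 1.4224×-0.54171×0.22359 + 0.84057×0.97468×0.98901 = -0.172282 + 0.810283 = 0.638001.
Q̄ = (S₀/π) × [bracket] = (1361/π) × 0.638001 = 276.4 W/m².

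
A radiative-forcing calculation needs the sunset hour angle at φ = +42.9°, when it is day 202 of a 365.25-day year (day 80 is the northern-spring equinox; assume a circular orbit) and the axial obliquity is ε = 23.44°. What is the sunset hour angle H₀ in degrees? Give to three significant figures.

Solar longitude: λ_s = 360° × (202 − 80)/365.25 = 120.246°.
sin δ = sin 23.44° × sin 120.246° = 0.34364, so δ = +20.099°.
cos H₀ = −tan φ · tan δ = −tan(+42.9°) × tan(+20.099°) = -0.3400, so H₀ = 1.9177 rad = 109.88°.

H₀ = 110°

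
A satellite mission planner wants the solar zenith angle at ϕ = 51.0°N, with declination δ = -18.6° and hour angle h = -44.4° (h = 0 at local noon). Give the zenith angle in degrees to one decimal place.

θ_z = 79.7°

cos θ_z = sin ϕ sin δ + cos ϕ cos δ cos h = -0.247878 + 0.426147 = 0.178269.
θ_z = arccos(0.178269) = 79.7°.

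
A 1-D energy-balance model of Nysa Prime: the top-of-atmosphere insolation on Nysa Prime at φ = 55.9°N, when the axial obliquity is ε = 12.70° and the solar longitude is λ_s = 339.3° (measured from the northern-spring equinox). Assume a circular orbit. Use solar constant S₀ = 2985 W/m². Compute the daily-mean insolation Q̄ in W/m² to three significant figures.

Solar declination: sin δ = sin ε · sin λ_s = sin 12.70° × sin 339.3° = -0.07771, so δ = -4.457°.
cos H₀ = −tan(+55.9°) tan(-4.457°) = 0.1151, H₀ = 1.4554 rad.
Bracket: H₀ sin φ sin δ + cos φ cos δ sin H₀ = 1.4554×0.82806×-0.07771 + 0.56064×0.99698×0.99335 = -0.093653 + 0.555230 = 0.461577.
Q̄ = (S₀/π) × [bracket] = (2985/π) × 0.461577 = 438.6 W/m².

Q̄ ≈ 439 W/m²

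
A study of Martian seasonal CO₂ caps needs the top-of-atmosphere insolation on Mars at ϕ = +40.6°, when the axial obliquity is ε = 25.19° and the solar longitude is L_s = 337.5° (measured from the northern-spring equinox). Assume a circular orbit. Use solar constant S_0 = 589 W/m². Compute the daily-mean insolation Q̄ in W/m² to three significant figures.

Solar declination: sin δ = sin ε · sin L_s = sin 25.19° × sin 337.5° = -0.16288, so δ = -9.374°.
cos h₀ = −tan(+40.6°) tan(-9.374°) = 0.1415, h₀ = 1.4288 rad.
Bracket: h₀ sin ϕ sin δ + cos ϕ cos δ sin h₀ = 1.4288×0.65077×-0.16288 + 0.75927×0.98665×0.98994 = -0.151449 + 0.741597 = 0.590148.
Q̄ = (S_0/π) × [bracket] = (589/π) × 0.590148 = 110.6 W/m².

Q̄ ≈ 111 W/m²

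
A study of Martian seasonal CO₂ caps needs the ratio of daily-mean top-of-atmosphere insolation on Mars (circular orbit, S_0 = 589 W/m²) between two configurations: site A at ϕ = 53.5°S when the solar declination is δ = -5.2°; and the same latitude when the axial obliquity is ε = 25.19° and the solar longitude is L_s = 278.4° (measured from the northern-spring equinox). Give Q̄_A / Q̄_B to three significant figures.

— Configuration A (ϕ=-53.5°):
cos h₀ = −tan(-53.5°) tan(-5.200°) = -0.1230, h₀ = 1.6941 rad.
Bracket: h₀ sin ϕ sin δ + cos ϕ cos δ sin h₀ = 1.6941×-0.80386×-0.09063 + 0.59482×0.99588×0.99241 = 0.123422 + 0.587873 = 0.711295.
Q̄ = (S_0/π) × [bracket] = (589/π) × 0.711295 = 133.36 W/m².
— Configuration B (ϕ=-53.5°):
Solar declination: sin δ = sin ε · sin L_s = sin 25.19° × sin 278.4° = -0.42106, so δ = -24.901°.
cos h₀ = −tan(-53.5°) tan(-24.901°) = -0.6273, h₀ = 2.2489 rad.
Bracket: h₀ sin ϕ sin δ + cos ϕ cos δ sin h₀ = 2.2489×-0.80386×-0.42106 + 0.59482×0.90703×0.77874 = 0.761193 + 0.420145 = 1.181338.
Q̄ = (S_0/π) × [bracket] = (589/π) × 1.181338 = 221.48 W/m².
Ratio Q̄_A / Q̄_B = 133.36 / 221.48 = 0.6021.

Q̄_A / Q̄_B ≈ 0.602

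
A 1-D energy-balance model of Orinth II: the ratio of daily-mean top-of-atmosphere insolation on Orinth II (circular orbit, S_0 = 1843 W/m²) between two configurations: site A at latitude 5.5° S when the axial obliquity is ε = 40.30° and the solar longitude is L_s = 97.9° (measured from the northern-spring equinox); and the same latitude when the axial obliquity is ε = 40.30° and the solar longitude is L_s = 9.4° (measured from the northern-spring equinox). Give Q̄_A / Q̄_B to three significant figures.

— Configuration A (ϕ=-5.5°):
Solar declination: sin δ = sin ε · sin L_s = sin 40.30° × sin 97.9° = 0.64065, so δ = +39.840°.
cos h₀ = −tan(-5.5°) tan(+39.840°) = 0.0803, h₀ = 1.4904 rad.
Bracket: h₀ sin ϕ sin δ + cos ϕ cos δ sin h₀ = 1.4904×-0.09585×0.64065 + 0.99540×0.76783×0.99677 = -0.091520 + 0.761829 = 0.670309.
Q̄ = (S_0/π) × [bracket] = (1843/π) × 0.670309 = 393.23 W/m².
— Configuration B (ϕ=-5.5°):
Solar declination: sin δ = sin ε · sin L_s = sin 40.30° × sin 9.4° = 0.10564, so δ = +6.064°.
cos h₀ = −tan(-5.5°) tan(+6.064°) = 0.0102, h₀ = 1.5606 rad.
Bracket: h₀ sin ϕ sin δ + cos ϕ cos δ sin h₀ = 1.5606×-0.09585×0.10564 + 0.99540×0.99440×0.99995 = -0.015802 + 0.989776 = 0.973974.
Q̄ = (S_0/π) × [bracket] = (1843/π) × 0.973974 = 571.38 W/m².
Ratio Q̄_A / Q̄_B = 393.23 / 571.38 = 0.6882.

Q̄_A / Q̄_B ≈ 0.688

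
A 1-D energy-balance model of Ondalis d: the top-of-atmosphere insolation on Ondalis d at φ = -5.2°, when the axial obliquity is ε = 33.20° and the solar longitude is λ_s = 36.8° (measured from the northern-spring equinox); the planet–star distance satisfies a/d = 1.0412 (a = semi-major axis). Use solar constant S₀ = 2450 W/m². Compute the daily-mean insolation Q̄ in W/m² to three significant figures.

Q̄ ≈ 756 W/m²

Solar declination: sin δ = sin ε · sin λ_s = sin 33.20° × sin 36.8° = 0.32800, so δ = +19.148°.
cos H₀ = −tan(-5.2°) tan(+19.148°) = 0.0316, H₀ = 1.5392 rad.
Bracket: H₀ sin φ sin δ + cos φ cos δ sin H₀ = 1.5392×-0.09063×0.32800 + 0.99588×0.94468×0.99950 = -0.045755 + 0.940318 = 0.894563.
Inverse-square distance factor (a/d)² = 1.0412² = 1.084097.
Q̄ = (S₀/π) × 1.084097 × [bracket] = (2450/π) × 1.084097 × 0.894563 = 756.3 W/m².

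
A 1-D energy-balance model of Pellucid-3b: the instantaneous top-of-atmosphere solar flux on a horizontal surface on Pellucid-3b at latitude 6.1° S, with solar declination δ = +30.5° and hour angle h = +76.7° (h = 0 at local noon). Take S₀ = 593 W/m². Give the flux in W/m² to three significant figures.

cos θ_z = sin φ sin δ + cos φ cos δ cos h = -0.053933 + 0.197095 = 0.143162.
Flux = S₀ · cos θ_z = 593 × 0.143162 = 84.90 W/m².

84.9 W/m²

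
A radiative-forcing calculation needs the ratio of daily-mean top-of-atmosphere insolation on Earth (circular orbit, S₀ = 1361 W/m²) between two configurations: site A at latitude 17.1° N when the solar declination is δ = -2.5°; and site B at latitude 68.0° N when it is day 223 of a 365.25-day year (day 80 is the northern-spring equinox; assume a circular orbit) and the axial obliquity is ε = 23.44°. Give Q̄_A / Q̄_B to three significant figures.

Q̄_A / Q̄_B ≈ 1.16

— Configuration A (φ=+17.1°):
cos H₀ = −tan(+17.1°) tan(-2.500°) = 0.0134, H₀ = 1.5574 rad.
Bracket: H₀ sin φ sin δ + cos φ cos δ sin H₀ = 1.5574×0.29404×-0.04362 + 0.95579×0.99905×0.99991 = -0.019975 + 0.954796 = 0.934821.
Q̄ = (S₀/π) × [bracket] = (1361/π) × 0.934821 = 404.98 W/m².
— Configuration B (φ=+68.0°):
Solar longitude: λ_s = 360° × (223 − 80)/365.25 = 140.945°.
sin δ = sin 23.44° × sin 140.945° = 0.25064, so δ = +14.515°.
cos H₀ = −tan(+68.0°) tan(+14.515°) = -0.6408, H₀ = 2.2663 rad.
Bracket: H₀ sin φ sin δ + cos φ cos δ sin H₀ = 2.2663×0.92718×0.25064 + 0.37461×0.96808×0.76771 = 0.526662 + 0.278412 = 0.805074.
Q̄ = (S₀/π) × [bracket] = (1361/π) × 0.805074 = 348.77 W/m².
Ratio Q̄_A / Q̄_B = 404.98 / 348.77 = 1.161.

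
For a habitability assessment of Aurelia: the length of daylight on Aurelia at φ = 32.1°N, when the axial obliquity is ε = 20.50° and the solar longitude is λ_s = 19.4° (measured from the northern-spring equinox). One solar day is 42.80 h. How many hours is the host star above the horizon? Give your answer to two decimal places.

22.40 h

Solar declination: sin δ = sin ε · sin λ_s = sin 20.50° × sin 19.4° = 0.11633, so δ = +6.680°.
cos H₀ = −tan φ · tan δ = −tan(+32.1°) × tan(+6.680°) = -0.0735, so H₀ = 1.6443 rad = 94.21°.
Daylight = 2H₀/(2π) × 42.80 h = (1.6443/π) × 42.80 = 22.40 h.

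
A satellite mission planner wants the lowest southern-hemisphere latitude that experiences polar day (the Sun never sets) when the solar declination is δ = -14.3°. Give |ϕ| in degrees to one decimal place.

Polar day requires cos h₀ = −tan ϕ tan δ ≤ −1, i.e. tan ϕ tan δ ≥ 1.
The boundary is |tan ϕ| · |tan δ| = 1, so |ϕ| = 90° − |δ| = 90° − 14.3° = 75.7° in the southern hemisphere.

|ϕ| = 75.7°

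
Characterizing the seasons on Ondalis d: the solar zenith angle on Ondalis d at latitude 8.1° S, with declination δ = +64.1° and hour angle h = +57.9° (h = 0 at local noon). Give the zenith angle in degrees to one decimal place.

θ_z = 84.1°

cos θ_z = sin φ sin δ + cos φ cos δ cos h = -0.126749 + 0.229800 = 0.103051.
θ_z = arccos(0.103051) = 84.1°.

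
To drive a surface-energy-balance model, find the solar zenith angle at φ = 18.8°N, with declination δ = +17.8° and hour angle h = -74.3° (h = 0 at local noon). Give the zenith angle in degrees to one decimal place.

cos θ_z = sin φ sin δ + cos φ cos δ cos h = 0.098515 + 0.243901 = 0.342416.
θ_z = arccos(0.342416) = 70.0°.

θ_z = 70.0°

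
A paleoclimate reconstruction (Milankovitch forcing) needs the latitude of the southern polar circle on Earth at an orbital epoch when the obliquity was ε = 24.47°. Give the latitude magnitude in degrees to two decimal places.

65.53°

The polar circle is the lowest latitude that experiences at least one full rotation of continuous darkness at the northern-summer solstice; it lies at |φ| = 90° − ε = 90° − 24.47° = 65.53°.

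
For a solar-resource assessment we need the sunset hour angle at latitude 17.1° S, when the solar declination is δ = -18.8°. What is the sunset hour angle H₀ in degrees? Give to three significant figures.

cos H₀ = −tan φ · tan δ = −tan(-17.1°) × tan(-18.800°) = -0.1047, so H₀ = 1.6757 rad = 96.01°.

H₀ = 96.0°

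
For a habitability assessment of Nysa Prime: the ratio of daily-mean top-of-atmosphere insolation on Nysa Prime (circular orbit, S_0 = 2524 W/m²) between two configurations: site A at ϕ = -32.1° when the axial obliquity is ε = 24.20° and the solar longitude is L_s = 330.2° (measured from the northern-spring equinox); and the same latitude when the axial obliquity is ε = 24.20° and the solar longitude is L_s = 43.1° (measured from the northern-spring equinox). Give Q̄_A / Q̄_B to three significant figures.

— Configuration A (ϕ=-32.1°):
Solar declination: sin δ = sin ε · sin L_s = sin 24.20° × sin 330.2° = -0.20372, so δ = -11.755°.
cos h₀ = −tan(-32.1°) tan(-11.755°) = -0.1305, h₀ = 1.7017 rad.
Bracket: h₀ sin ϕ sin δ + cos ϕ cos δ sin h₀ = 1.7017×-0.53140×-0.20372 + 0.84712×0.97903×0.99144 = 0.184221 + 0.822257 = 1.006478.
Q̄ = (S_0/π) × [bracket] = (2524/π) × 1.006478 = 808.62 W/m².
— Configuration B (ϕ=-32.1°):
Solar declination: sin δ = sin ε · sin L_s = sin 24.20° × sin 43.1° = 0.28009, so δ = +16.266°.
cos h₀ = −tan(-32.1°) tan(+16.266°) = 0.1830, h₀ = 1.3867 rad.
Bracket: h₀ sin ϕ sin δ + cos ϕ cos δ sin h₀ = 1.3867×-0.53140×0.28009 + 0.84712×0.95997×0.98311 = -0.206396 + 0.799475 = 0.593079.
Q̄ = (S_0/π) × [bracket] = (2524/π) × 0.593079 = 476.49 W/m².
Ratio Q̄_A / Q̄_B = 808.62 / 476.49 = 1.697.

Q̄_A / Q̄_B ≈ 1.70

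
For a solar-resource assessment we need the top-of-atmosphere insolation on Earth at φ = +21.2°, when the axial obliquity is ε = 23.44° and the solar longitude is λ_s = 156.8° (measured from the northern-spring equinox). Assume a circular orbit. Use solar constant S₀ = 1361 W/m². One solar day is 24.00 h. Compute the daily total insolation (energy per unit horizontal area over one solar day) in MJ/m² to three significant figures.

Solar declination: sin δ = sin ε · sin λ_s = sin 23.44° × sin 156.8° = 0.15671, so δ = +9.016°.
cos H₀ = −tan(+21.2°) tan(+9.016°) = -0.0615, H₀ = 1.6324 rad.
Bracket: H₀ sin φ sin δ + cos φ cos δ sin H₀ = 1.6324×0.36162×0.15671 + 0.93232×0.98765×0.99810 = 0.092507 + 0.919056 = 1.011563.
Q̄ = (S₀/π) × [bracket] = (1361/π) × 1.011563 = 438.23 W/m².
Daily total = Q̄ × 24.00 h × 3600 s/h = 438.23 × 24.00 × 3600 / 10⁶ = 37.86 MJ/m².

37.9 MJ/m²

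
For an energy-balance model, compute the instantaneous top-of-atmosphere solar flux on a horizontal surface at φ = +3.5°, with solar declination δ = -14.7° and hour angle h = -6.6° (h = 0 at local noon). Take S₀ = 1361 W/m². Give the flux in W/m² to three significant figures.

1.28e+03 W/m²

cos θ_z = sin φ sin δ + cos φ cos δ cos h = -0.015492 + 0.959065 = 0.943573.
Flux = S₀ · cos θ_z = 1361 × 0.943573 = 1284 W/m².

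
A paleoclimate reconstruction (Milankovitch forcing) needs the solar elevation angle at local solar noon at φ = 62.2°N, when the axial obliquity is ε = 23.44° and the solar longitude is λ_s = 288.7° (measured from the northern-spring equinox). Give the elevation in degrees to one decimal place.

5.7°

Solar declination: sin δ = sin ε · sin λ_s = sin 23.44° × sin 288.7° = -0.37679, so δ = -22.135°.
At local noon the hour angle is zero, so the zenith angle equals |φ − δ| = |+62.2° − (-22.135°)| = 84.335°.
Elevation = 90° − 84.335° = 5.7°.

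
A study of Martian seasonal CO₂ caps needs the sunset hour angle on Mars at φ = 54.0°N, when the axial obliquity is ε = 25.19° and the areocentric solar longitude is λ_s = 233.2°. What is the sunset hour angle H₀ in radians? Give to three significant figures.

H₀ = 1.05 rad

sin δ = sin 25.19° × sin 233.2° = -0.34081, so δ = -19.926°.
cos H₀ = −tan φ · tan δ = −tan(+54.0°) × tan(-19.926°) = 0.4990, so H₀ = 1.0484 rad = 60.07°.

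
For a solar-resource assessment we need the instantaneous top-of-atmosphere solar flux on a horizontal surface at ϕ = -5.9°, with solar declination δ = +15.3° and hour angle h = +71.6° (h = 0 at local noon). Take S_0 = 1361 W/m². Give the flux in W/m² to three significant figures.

cos θ_z = sin ϕ sin δ + cos ϕ cos δ cos h = -0.027124 + 0.302849 = 0.275725.
Flux = S_0 · cos θ_z = 1361 × 0.275725 = 375.3 W/m².

375 W/m²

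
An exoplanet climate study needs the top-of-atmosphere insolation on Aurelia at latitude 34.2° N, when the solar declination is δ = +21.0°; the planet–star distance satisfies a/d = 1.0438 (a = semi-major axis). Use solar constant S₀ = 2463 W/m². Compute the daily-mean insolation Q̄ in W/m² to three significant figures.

cos H₀ = −tan(+34.2°) tan(+21.000°) = -0.2609, H₀ = 1.8347 rad.
Bracket: H₀ sin φ sin δ + cos φ cos δ sin H₀ = 1.8347×0.56208×0.35837 + 0.82708×0.93358×0.96537 = 0.369568 + 0.745406 = 1.114974.
Inverse-square distance factor (a/d)² = 1.0438² = 1.089518.
Q̄ = (S₀/π) × 1.089518 × [bracket] = (2463/π) × 1.089518 × 1.114974 = 952.4 W/m².

Q̄ ≈ 952 W/m²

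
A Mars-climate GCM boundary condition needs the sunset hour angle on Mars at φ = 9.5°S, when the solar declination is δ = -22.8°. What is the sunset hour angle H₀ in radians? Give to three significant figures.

H₀ = 1.64 rad

cos H₀ = −tan φ · tan δ = −tan(-9.5°) × tan(-22.800°) = -0.0703, so H₀ = 1.6412 rad = 94.03°.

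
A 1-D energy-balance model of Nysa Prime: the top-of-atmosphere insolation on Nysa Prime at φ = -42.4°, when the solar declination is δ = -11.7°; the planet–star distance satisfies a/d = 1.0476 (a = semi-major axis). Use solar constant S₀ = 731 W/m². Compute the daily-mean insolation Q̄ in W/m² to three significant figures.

cos H₀ = −tan(-42.4°) tan(-11.700°) = -0.1891, H₀ = 1.7610 rad.
Bracket: H₀ sin φ sin δ + cos φ cos δ sin H₀ = 1.7610×-0.67430×-0.20279 + 0.73846×0.97922×0.98196 = 0.240801 + 0.710070 = 0.950871.
Inverse-square distance factor (a/d)² = 1.0476² = 1.097466.
Q̄ = (S₀/π) × 1.097466 × [bracket] = (731/π) × 1.097466 × 0.950871 = 242.8 W/m².

Q̄ ≈ 243 W/m²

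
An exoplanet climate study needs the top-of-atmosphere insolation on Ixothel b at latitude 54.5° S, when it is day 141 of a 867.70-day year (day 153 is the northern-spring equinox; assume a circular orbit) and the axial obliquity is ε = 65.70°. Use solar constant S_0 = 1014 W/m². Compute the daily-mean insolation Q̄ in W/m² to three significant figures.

Solar longitude: L_s = 360° × (141 − 153)/867.70 = -4.979°, i.e. -4.979° + 360° = 355.021°.
sin δ = sin 65.70° × sin 355.021° = -0.07910, so δ = -4.537°.
cos h₀ = −tan(-54.5°) tan(-4.537°) = -0.1112, h₀ = 1.6823 rad.
Bracket: h₀ sin ϕ sin δ + cos ϕ cos δ sin h₀ = 1.6823×-0.81412×-0.07910 + 0.58070×0.99687×0.99379 = 0.108335 + 0.575288 = 0.683623.
Q̄ = (S_0/π) × [bracket] = (1014/π) × 0.683623 = 220.7 W/m².

Q̄ ≈ 221 W/m²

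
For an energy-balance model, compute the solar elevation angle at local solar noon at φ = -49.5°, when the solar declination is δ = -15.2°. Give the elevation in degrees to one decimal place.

At local noon the hour angle is zero, so the zenith angle equals |φ − δ| = |-49.5° − (-15.200°)| = 34.300°.
Elevation = 90° − 34.300° = 55.7°.

55.7°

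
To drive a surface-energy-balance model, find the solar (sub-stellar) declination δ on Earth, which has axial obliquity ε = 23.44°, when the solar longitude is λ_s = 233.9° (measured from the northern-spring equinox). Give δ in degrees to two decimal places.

sin δ = sin ε · sin λ_s = sin 23.44° × sin 233.9° = -0.321409.
δ = arcsin(-0.321409) = -18.75°.

δ = -18.75°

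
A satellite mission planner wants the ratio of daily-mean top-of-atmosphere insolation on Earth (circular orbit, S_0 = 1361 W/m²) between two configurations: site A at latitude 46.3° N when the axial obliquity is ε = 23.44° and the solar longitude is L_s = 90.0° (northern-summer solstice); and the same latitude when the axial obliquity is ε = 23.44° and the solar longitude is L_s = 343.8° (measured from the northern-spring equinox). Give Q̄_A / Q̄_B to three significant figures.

Q̄_A / Q̄_B ≈ 2.04

— Configuration A (ϕ=+46.3°):
Solar declination: sin δ = sin ε · sin L_s = sin 23.44° × sin 90.0° = 0.39779, so δ = +23.440°.
cos h₀ = −tan(+46.3°) tan(+23.440°) = -0.4537, h₀ = 2.0417 rad.
Bracket: h₀ sin ϕ sin δ + cos ϕ cos δ sin h₀ = 2.0417×0.72297×0.39779 + 0.69088×0.91748×0.89115 = 0.587173 + 0.564872 = 1.152045.
Q̄ = (S_0/π) × [bracket] = (1361/π) × 1.152045 = 499.09 W/m².
— Configuration B (ϕ=+46.3°):
Solar declination: sin δ = sin ε · sin L_s = sin 23.44° × sin 343.8° = -0.11098, so δ = -6.372°.
cos h₀ = −tan(+46.3°) tan(-6.372°) = 0.1169, h₀ = 1.4537 rad.
Bracket: h₀ sin ϕ sin δ + cos ϕ cos δ sin h₀ = 1.4537×0.72297×-0.11098 + 0.69088×0.99382×0.99315 = -0.116638 + 0.681907 = 0.565269.
Q̄ = (S_0/π) × [bracket] = (1361/π) × 0.565269 = 244.89 W/m².
Ratio Q̄_A / Q̄_B = 499.09 / 244.89 = 2.038.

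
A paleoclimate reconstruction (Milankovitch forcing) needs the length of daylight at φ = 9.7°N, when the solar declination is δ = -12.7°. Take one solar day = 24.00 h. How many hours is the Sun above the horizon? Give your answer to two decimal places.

cos H₀ = −tan φ · tan δ = −tan(+9.7°) × tan(-12.700°) = 0.0385, so H₀ = 1.5323 rad = 87.79°.
Daylight = 2H₀/(2π) × 24.00 h = (1.5323/π) × 24.00 = 11.71 h.

11.71 h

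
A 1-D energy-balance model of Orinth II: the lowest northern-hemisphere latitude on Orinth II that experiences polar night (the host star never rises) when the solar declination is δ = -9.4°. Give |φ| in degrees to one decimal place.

Polar night requires cos H₀ = −tan φ tan δ ≥ 1, i.e. tan φ tan δ ≤ −1.
The boundary is |tan φ| · |tan δ| = 1, so |φ| = 90° − |δ| = 90° − 9.4° = 80.6° in the northern hemisphere.

|φ| = 80.6°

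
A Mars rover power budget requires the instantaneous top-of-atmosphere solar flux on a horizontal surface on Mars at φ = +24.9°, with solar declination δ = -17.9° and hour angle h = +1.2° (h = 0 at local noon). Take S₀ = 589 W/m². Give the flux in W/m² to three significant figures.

432 W/m²

cos θ_z = sin φ sin δ + cos φ cos δ cos h = -0.129408 + 0.862949 = 0.733541.
Flux = S₀ · cos θ_z = 589 × 0.733541 = 432.1 W/m².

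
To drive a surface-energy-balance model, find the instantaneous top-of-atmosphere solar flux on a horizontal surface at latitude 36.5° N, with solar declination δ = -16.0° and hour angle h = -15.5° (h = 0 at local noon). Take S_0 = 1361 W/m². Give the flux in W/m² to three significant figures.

790 W/m²

cos θ_z = sin ϕ sin δ + cos ϕ cos δ cos h = -0.163955 + 0.744613 = 0.580658.
Flux = S_0 · cos θ_z = 1361 × 0.580658 = 790.3 W/m².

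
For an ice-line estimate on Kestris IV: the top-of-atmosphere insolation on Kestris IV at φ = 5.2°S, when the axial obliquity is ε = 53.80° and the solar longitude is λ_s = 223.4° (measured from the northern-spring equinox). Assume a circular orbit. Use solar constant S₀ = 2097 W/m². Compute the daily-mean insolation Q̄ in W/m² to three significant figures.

Solar declination: sin δ = sin ε · sin λ_s = sin 53.80° × sin 223.4° = -0.55445, so δ = -33.673°.
cos H₀ = −tan(-5.2°) tan(-33.673°) = -0.0606, H₀ = 1.6315 rad.
Bracket: H₀ sin φ sin δ + cos φ cos δ sin H₀ = 1.6315×-0.09063×-0.55445 + 0.99588×0.83222×0.99816 = 0.081983 + 0.827266 = 0.909249.
Q̄ = (S₀/π) × [bracket] = (2097/π) × 0.909249 = 606.9 W/m².

Q̄ ≈ 607 W/m²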